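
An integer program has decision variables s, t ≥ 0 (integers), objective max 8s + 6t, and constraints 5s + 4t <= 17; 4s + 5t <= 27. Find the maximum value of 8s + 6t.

26

Relaxing integrality, the LP optimum is 27.20 at (s,t) = (3.4, 0), which is not an integer point.
(s,t)=(1,3): 5·1+4·3=17≤17, 4·1+5·3=19≤27, objective 26.
(s,t)=(0,4): 5·0+4·4=16≤17, 4·0+5·4=20≤27, objective 24.
(s,t)=(3,0): 5·3+4·0=15≤17, 4·3+5·0=12≤27, objective 24.
No feasible integer point exceeds 26.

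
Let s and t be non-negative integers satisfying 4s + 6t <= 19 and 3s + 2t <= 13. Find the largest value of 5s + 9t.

27

(s,t)=(0,3): 4·0+6·3=18≤19, 3·0+2·3=6≤13, objective 27.
(s,t)=(1,2): 4·1+6·2=16≤19, 3·1+2·2=7≤13, objective 23.
No feasible integer point exceeds 27.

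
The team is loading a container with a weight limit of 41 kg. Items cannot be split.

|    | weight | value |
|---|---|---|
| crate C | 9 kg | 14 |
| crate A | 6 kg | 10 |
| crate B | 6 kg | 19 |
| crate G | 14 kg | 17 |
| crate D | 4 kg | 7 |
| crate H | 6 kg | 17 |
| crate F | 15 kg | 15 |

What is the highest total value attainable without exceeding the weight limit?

Take crate C, crate A, crate B, crate G, and crate H: weight 9 + 6 + 6 + 14 + 6 = 41 ≤ 41, value 14 + 10 + 19 + 17 + 17 = 77.
No other feasible combination does better.

77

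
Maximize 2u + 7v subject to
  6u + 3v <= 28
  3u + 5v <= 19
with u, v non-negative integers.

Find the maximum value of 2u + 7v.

The continuous relaxation peaks at (0, 3.8) with value 26.60; rounding to a feasible lattice point costs some objective.
(u,v)=(1,3): 6·1+3·3=15≤28, 3·1+5·3=18≤19, objective 23.
(u,v)=(0,3): 6·0+3·3=9≤28, 3·0+5·3=15≤19, objective 21.
The best lattice point is (1,3), giving 23.

23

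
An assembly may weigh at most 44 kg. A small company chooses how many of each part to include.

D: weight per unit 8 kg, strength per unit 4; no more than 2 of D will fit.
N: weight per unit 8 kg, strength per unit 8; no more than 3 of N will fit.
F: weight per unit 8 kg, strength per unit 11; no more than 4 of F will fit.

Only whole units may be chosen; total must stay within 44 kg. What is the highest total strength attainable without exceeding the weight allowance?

This is a bounded integer knapsack.
1×N and 4×F: weight 40 ≤ 44, strength 1·8 + 4·11 = 52.
2×N and 3×F: weight 40 ≤ 44, strength 2·8 + 3·11 = 49.
Best is 52.

52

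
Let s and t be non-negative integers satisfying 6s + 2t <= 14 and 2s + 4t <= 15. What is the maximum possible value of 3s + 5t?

Relaxing integrality, the LP optimum is 19.40 at (s,t) = (1.3, 3.1), which is not an integer point.
(s,t)=(1,3): 6·1+2·3=12≤14, 2·1+4·3=14≤15, objective 18.
(s,t)=(0,3): 6·0+2·3=6≤14, 2·0+4·3=12≤15, objective 15.
(s,t)=(1,2): 6·1+2·2=10≤14, 2·1+4·2=10≤15, objective 13.
Maximum is 18 at (s,t)=(1,3).

18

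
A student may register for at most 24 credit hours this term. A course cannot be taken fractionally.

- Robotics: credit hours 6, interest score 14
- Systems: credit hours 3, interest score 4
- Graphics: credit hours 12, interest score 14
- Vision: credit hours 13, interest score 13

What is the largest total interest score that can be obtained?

Allowing fractional choices, the relaxed optimum would be about 35.0, but courses are indivisible.
Robotics + Systems + Vision: credit hours 6 + 3 + 13 = 22 ≤ 24, interest score 14 + 4 + 13 = 31.
Robotics + Systems + Graphics: credit hours 6 + 3 + 12 = 21 ≤ 24, interest score 14 + 4 + 14 = 32.
Best is Robotics, Systems, and Graphics with total interest score 32.

32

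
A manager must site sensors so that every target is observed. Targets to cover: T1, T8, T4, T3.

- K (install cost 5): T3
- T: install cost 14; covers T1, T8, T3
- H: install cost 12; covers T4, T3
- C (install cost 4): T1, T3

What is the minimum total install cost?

The greedy cost-per-new-target heuristic would pick C, H, and T for 30, but a cheaper cover exists.
Choose T and H: together they cover T1, T8, T4, T3 — every target.
Total install cost: 14 + 12 = 26.
No cover costs less than 26.

26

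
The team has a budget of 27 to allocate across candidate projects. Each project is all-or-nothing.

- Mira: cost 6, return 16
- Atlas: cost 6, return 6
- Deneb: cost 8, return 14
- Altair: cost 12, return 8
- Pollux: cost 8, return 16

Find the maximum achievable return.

Mira + Deneb + Pollux: cost 6 + 8 + 8 = 22 ≤ 27, return 16 + 14 + 16 = 46.
Mira + Altair + Pollux: cost 6 + 12 + 8 = 26 ≤ 27, return 16 + 8 + 16 = 40.
Best is Mira, Deneb, and Pollux with total return 46.

46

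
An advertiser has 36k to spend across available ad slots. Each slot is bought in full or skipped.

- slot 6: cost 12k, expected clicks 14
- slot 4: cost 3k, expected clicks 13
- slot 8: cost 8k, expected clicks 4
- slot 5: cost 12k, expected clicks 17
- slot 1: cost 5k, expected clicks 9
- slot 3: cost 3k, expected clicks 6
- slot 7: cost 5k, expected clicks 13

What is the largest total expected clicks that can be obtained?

slot 4 + slot 8 + slot 5 + slot 1 + slot 3 + slot 7: cost 3 + 8 + 12 + 5 + 3 + 5 = 36 ≤ 36, expected clicks 13 + 4 + 17 + 9 + 6 + 13 = 62.
slot 6 + slot 4 + slot 5 + slot 3 + slot 7: cost 12 + 3 + 12 + 3 + 5 = 35 ≤ 36, expected clicks 14 + 13 + 17 + 6 + 13 = 63.
slot 6 + slot 4 + slot 5 + slot 1 + slot 3: cost 12 + 3 + 12 + 5 + 3 = 35 ≤ 36, expected clicks 14 + 13 + 17 + 9 + 6 = 59.
Best is slot 6, slot 4, slot 5, slot 3, and slot 7 with total expected clicks 63.

63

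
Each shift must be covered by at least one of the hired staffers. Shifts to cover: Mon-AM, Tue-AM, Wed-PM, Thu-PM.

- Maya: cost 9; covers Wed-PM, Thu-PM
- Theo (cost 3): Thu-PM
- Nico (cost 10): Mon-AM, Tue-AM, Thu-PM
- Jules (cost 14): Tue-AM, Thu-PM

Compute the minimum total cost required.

19

Choose Maya and Nico: together they cover Mon-AM, Tue-AM, Wed-PM, Thu-PM — every shift.
Total cost: 9 + 10 = 19.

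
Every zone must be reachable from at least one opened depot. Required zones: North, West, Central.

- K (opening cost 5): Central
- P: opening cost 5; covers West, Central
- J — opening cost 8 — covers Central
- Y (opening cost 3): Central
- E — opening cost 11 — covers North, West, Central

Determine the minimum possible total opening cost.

11

E alone covers North, West, Central — every zone.
Total opening cost: 11.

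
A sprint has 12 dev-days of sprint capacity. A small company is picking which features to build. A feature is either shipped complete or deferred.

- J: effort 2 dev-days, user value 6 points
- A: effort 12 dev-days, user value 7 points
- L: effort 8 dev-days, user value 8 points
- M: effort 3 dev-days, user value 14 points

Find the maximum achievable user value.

This is an integer program with binary decision variables.
Allowing fractional choices, the relaxed optimum would be about 27.0, but features are indivisible.
L + M: effort 8 + 3 = 11 ≤ 12, user value 8 + 14 = 22.
J + M: effort 2 + 3 = 5 ≤ 12, user value 6 + 14 = 20.
M: effort 3 ≤ 12, user value 14.
Best is L and M with total user value 22.

22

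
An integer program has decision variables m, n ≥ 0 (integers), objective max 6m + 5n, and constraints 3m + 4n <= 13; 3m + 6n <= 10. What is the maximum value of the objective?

(m,n)=(3,0): 3·3+4·0=9≤13, 3·3+6·0=9≤10, objective 18.
(m,n)=(2,0): 3·2+4·0=6≤13, 3·2+6·0=6≤10, objective 12.
The best lattice point is (3,0), giving 18.

18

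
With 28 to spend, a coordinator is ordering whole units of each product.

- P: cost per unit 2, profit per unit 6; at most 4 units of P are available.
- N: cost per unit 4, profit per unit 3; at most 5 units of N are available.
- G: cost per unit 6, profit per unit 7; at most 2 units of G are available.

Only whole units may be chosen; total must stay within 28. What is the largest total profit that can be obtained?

44

4×P, 2×N, and 2×G: cost 28 ≤ 28, profit 4·6 + 2·3 + 2·7 = 44.
4×P, 1×N, and 2×G: cost 24 ≤ 28, profit 4·6 + 1·3 + 2·7 = 41.
Best is 44.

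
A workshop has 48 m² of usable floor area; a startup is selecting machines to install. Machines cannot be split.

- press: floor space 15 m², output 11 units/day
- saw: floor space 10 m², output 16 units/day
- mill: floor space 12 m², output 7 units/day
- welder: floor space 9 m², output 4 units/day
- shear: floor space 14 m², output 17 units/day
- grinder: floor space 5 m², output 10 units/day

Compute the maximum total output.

54

This is an integer program with binary decision variables.
Allowing fractional choices, the relaxed optimum would be about 56.3, but machines are indivisible.
saw + mill + shear + grinder: floor space 10 + 12 + 14 + 5 = 41 ≤ 48, output 16 + 7 + 17 + 10 = 50.
press + saw + shear + grinder: floor space 15 + 10 + 14 + 5 = 44 ≤ 48, output 11 + 16 + 17 + 10 = 54.
press + saw + welder + shear: floor space 15 + 10 + 9 + 14 = 48 ≤ 48, output 11 + 16 + 4 + 17 = 48.
Best is press, saw, shear, and grinder with total output 54.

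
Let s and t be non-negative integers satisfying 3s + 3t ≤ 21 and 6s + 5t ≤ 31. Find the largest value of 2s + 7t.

Relaxing integrality, the LP optimum is 43.40 at (s,t) = (0, 6.2), which is not an integer point.
(s,t)=(0,6): 3·0+3·6=18≤21, 6·0+5·6=30≤31, objective 42.
(s,t)=(1,5): 3·1+3·5=18≤21, 6·1+5·5=31≤31, objective 37.
(s,t)=(0,5): 3·0+3·5=15≤21, 6·0+5·5=25≤31, objective 35.
Maximum is 42 at (s,t)=(0,6).

42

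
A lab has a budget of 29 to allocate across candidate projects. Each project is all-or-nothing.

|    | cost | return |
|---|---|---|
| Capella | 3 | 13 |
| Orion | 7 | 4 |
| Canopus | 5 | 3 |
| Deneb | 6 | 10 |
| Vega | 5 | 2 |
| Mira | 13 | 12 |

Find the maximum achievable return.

Take Capella, Orion, Deneb, and Mira: cost 3 + 7 + 6 + 13 = 29 ≤ 29, return 13 + 4 + 10 + 12 = 39.
No other feasible combination does better.

39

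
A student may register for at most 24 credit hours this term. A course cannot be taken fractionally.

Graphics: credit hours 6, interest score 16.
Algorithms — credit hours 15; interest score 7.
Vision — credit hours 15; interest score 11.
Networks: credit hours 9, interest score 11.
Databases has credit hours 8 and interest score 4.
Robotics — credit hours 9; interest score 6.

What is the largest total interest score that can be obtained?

33

This is an integer program with binary decision variables.
Allowing fractional choices, the relaxed optimum would be about 33.6, but courses are indivisible.
Graphics + Networks + Robotics: credit hours 6 + 9 + 9 = 24 ≤ 24, interest score 16 + 11 + 6 = 33.
Graphics + Networks + Databases: credit hours 6 + 9 + 8 = 23 ≤ 24, interest score 16 + 11 + 4 = 31.
Best is Graphics, Networks, and Robotics with total interest score 33.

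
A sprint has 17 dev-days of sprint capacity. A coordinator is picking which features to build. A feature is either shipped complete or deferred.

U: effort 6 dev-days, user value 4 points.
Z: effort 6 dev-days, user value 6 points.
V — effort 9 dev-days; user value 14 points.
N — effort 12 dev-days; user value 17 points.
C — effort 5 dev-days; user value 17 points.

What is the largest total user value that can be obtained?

34

Treat it as a binary knapsack problem.
Allowing fractional choices, the relaxed optimum would be about 35.2, but features are indivisible.
V + C: effort 9 + 5 = 14 ≤ 17, user value 14 + 17 = 31.
N + C: effort 12 + 5 = 17 ≤ 17, user value 17 + 17 = 34.
Best is N and C with total user value 34.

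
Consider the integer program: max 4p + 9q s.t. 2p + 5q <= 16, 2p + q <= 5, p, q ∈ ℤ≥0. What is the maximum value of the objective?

27

The continuous relaxation peaks at (1.12, 2.75) with value 29.25; rounding to a feasible lattice point costs some objective.
(p,q)=(0,3) is feasible, giving 27.
(p,q)=(1,2) is feasible, giving 22.
(p,q)=(0,2) is feasible, giving 18.
Maximum is 27 at (p,q)=(0,3).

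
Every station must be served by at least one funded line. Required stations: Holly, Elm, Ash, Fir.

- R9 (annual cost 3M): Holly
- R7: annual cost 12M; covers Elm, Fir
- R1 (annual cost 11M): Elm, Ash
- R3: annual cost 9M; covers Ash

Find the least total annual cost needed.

24

This is an integer covering problem.
The greedy cost-per-new-station heuristic would pick R9, R1, and R7 for 26, but a cheaper cover exists.
Choose R9, R7, and R3: together they cover Holly, Elm, Ash, Fir — every station.
Total annual cost: 3 + 12 + 9 = 24.
No cover costs less than 24.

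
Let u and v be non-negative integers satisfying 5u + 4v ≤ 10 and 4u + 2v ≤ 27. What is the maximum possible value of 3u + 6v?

12

(u,v)=(0,2): 5·0+4·2=8≤10, 4·0+2·2=4≤27, objective 12.
(u,v)=(1,1): 5·1+4·1=9≤10, 4·1+2·1=6≤27, objective 9.
(u,v)=(0,1): 5·0+4·1=4≤10, 4·0+2·1=2≤27, objective 6.
Maximum is 12 at (u,v)=(0,2).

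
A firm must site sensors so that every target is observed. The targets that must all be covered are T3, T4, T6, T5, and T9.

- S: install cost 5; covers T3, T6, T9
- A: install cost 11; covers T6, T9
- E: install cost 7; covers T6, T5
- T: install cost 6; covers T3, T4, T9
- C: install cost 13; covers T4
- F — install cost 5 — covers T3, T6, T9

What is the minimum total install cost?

The greedy cost-per-new-target heuristic would pick S, T, and E for 18, but a cheaper cover exists.
Choose E and T: together they cover T3, T4, T6, T5, T9 — every target.
Total install cost: 7 + 6 = 13.
No cover costs less than 13.

13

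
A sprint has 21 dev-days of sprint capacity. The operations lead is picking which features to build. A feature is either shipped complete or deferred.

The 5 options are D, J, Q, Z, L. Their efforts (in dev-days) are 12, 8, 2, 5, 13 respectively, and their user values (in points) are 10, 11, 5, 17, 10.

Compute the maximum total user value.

Allowing fractional choices, the relaxed optimum would be about 38.0, but features are indivisible.
D + Q + Z: effort 12 + 2 + 5 = 19 ≤ 21, user value 10 + 5 + 17 = 32.
Q + Z + L: effort 2 + 5 + 13 = 20 ≤ 21, user value 5 + 17 + 10 = 32.
J + Q + Z: effort 8 + 2 + 5 = 15 ≤ 21, user value 11 + 5 + 17 = 33.
Best is J, Q, and Z with total user value 33.

33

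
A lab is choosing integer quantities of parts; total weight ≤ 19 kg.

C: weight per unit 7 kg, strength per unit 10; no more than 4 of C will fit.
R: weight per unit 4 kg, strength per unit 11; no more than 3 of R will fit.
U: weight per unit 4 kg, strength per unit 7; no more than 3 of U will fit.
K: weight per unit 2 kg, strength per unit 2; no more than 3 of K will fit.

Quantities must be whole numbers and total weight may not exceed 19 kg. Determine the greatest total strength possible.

43

R has the best ratio (11/4); taking only R gives at most 3×11 = 33 (stopped by the supply cap of 3).
Mixing does better — 1×C and 3×R: weight 19 ≤ 19, strength 1·10 + 3·11 = 43.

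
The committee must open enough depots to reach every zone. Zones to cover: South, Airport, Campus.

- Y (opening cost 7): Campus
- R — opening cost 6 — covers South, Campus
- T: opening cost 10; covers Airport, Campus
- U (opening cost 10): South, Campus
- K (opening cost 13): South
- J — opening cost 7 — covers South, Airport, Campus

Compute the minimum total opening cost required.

This is an integer covering problem.
J alone covers South, Airport, Campus — every zone.
Total opening cost: 7.
No cover costs less than 7.

7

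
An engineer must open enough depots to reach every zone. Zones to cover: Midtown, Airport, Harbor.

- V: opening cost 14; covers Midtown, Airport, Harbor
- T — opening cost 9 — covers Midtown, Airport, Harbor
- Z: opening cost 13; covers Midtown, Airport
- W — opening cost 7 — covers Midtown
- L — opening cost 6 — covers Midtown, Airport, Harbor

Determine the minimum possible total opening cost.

L alone covers Midtown, Airport, Harbor — every zone.
Total opening cost: 6.
No cover costs less than 6.

6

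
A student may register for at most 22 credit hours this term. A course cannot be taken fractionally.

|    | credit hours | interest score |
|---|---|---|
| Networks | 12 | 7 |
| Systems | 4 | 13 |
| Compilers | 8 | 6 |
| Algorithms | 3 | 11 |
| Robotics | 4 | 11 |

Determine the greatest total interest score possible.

41

Systems + Algorithms + Robotics: credit hours 4 + 3 + 4 = 11 ≤ 22, interest score 13 + 11 + 11 = 35.
Systems + Compilers + Algorithms + Robotics: credit hours 4 + 8 + 3 + 4 = 19 ≤ 22, interest score 13 + 6 + 11 + 11 = 41.
Networks + Systems + Algorithms: credit hours 12 + 4 + 3 = 19 ≤ 22, interest score 7 + 13 + 11 = 31.
Best is Systems, Compilers, Algorithms, and Robotics with total interest score 41.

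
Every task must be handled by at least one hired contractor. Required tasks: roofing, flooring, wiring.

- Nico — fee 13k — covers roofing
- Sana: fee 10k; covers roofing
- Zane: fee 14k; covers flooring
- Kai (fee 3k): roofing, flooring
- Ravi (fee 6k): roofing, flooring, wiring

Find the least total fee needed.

6

This is an integer covering problem.
The greedy cost-per-new-task heuristic would pick Kai and Ravi for 9, but a cheaper cover exists.
Ravi alone covers roofing, flooring, wiring — every task.
Total fee: 6.
No cover costs less than 6.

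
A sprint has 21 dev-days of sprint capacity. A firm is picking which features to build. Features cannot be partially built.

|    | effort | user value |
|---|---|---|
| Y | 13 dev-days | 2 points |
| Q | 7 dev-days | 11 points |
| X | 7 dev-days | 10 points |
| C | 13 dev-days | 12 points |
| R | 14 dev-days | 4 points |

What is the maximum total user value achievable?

X + C: effort 7 + 13 = 20 ≤ 21, user value 10 + 12 = 22.
Q + C: effort 7 + 13 = 20 ≤ 21, user value 11 + 12 = 23.
Best is Q and C with total user value 23.

23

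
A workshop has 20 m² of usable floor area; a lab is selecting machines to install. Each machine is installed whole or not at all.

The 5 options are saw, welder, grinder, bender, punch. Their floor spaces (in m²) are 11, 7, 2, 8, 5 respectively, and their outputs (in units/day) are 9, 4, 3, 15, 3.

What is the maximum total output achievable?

24

welder + grinder + bender: floor space 7 + 2 + 8 = 17 ≤ 20, output 4 + 3 + 15 = 22.
welder + bender + punch: floor space 7 + 8 + 5 = 20 ≤ 20, output 4 + 15 + 3 = 22.
saw + bender: floor space 11 + 8 = 19 ≤ 20, output 9 + 15 = 24.
Best is saw and bender with total output 24.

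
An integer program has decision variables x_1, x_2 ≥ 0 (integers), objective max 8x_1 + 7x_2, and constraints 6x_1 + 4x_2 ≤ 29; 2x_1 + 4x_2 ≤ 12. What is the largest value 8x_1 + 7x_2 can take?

The continuous relaxation peaks at (4.25, 0.875) with value 40.12; rounding to a feasible lattice point costs some objective.
(x_1,x_2)=(4,1): 6·4+4·1=28≤29, 2·4+4·1=12≤12, objective 39.
(x_1,x_2)=(4,0): 6·4+4·0=24≤29, 2·4+4·0=8≤12, objective 32.
(x_1,x_2)=(3,1): 6·3+4·1=22≤29, 2·3+4·1=10≤12, objective 31.
No feasible integer point exceeds 39.

39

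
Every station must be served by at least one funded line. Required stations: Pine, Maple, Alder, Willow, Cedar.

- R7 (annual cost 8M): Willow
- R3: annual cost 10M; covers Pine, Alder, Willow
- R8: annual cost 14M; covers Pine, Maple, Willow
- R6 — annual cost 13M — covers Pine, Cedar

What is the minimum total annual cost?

37

This is an integer covering problem.
Choose R3, R8, and R6: together they cover Pine, Maple, Alder, Willow, Cedar — every station.
Total annual cost: 10 + 14 + 13 = 37.
No cover costs less than 37.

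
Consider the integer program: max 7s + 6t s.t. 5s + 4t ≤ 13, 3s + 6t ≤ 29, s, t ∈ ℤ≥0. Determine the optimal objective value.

19

Relaxing integrality, the LP optimum is 19.50 at (s,t) = (0, 3.25), which is not an integer point.
(s,t)=(1,2): 5·1+4·2=13≤13, 3·1+6·2=15≤29, objective 19.
(s,t)=(0,3): 5·0+4·3=12≤13, 3·0+6·3=18≤29, objective 18.
(s,t)=(1,1): 5·1+4·1=9≤13, 3·1+6·1=9≤29, objective 13.
Maximum is 19 at (s,t)=(1,2).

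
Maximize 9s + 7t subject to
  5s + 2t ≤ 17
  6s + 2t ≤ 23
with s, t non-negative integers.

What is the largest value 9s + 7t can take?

The continuous relaxation peaks at (0, 8.5) with value 59.50; rounding to a feasible lattice point costs some objective.
(s,t)=(0,8): 5·0+2·8=16≤17, 6·0+2·8=16≤23, objective 56.
(s,t)=(0,7): 5·0+2·7=14≤17, 6·0+2·7=14≤23, objective 49.
The best lattice point is (0,8), giving 56.

56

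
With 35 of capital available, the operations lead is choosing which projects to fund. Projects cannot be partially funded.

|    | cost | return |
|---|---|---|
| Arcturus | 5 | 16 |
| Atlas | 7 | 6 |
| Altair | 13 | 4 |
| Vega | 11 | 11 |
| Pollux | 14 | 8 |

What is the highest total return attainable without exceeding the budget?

Treat it as a binary knapsack problem.
Take Arcturus, Vega, and Pollux: cost 5 + 11 + 14 = 30 ≤ 35, return 16 + 11 + 8 = 35.
No other feasible combination does better.

35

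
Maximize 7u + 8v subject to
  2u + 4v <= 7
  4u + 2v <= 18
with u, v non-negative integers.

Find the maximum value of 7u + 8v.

(u,v)=(3,0): 2·3+4·0=6≤7, 4·3+2·0=12≤18, objective 21.
(u,v)=(2,0): 2·2+4·0=4≤7, 4·2+2·0=8≤18, objective 14.
No feasible integer point exceeds 21.

21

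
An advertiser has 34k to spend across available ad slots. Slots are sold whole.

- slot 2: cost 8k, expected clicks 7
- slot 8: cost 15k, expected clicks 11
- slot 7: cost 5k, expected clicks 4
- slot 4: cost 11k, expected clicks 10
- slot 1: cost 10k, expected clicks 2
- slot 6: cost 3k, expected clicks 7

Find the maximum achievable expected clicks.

slot 2 + slot 7 + slot 4 + slot 6: cost 8 + 5 + 11 + 3 = 27 ≤ 34, expected clicks 7 + 4 + 10 + 7 = 28.
slot 2 + slot 8 + slot 7 + slot 6: cost 8 + 15 + 5 + 3 = 31 ≤ 34, expected clicks 7 + 11 + 4 + 7 = 29.
slot 8 + slot 7 + slot 4 + slot 6: cost 15 + 5 + 11 + 3 = 34 ≤ 34, expected clicks 11 + 4 + 10 + 7 = 32.
Best is slot 8, slot 7, slot 4, and slot 6 with total expected clicks 32.

32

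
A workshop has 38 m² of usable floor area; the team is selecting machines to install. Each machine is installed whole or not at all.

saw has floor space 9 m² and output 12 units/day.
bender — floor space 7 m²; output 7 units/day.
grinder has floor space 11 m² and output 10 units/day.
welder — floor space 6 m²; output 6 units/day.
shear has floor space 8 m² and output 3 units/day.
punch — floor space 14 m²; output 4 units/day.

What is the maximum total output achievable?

This is a 0-1 knapsack instance.
Allowing fractional choices, the relaxed optimum would be about 36.9, but machines are indivisible.
saw + grinder + welder + shear: floor space 9 + 11 + 6 + 8 = 34 ≤ 38, output 12 + 10 + 6 + 3 = 31.
saw + bender + grinder + shear: floor space 9 + 7 + 11 + 8 = 35 ≤ 38, output 12 + 7 + 10 + 3 = 32.
saw + bender + grinder + welder: floor space 9 + 7 + 11 + 6 = 33 ≤ 38, output 12 + 7 + 10 + 6 = 35.
Best is saw, bender, grinder, and welder with total output 35.

35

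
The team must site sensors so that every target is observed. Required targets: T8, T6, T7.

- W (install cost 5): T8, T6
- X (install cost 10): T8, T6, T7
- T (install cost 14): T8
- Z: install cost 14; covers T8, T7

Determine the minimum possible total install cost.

10

The greedy cost-per-new-target heuristic would pick W and X for 15, but a cheaper cover exists.
X alone covers T8, T6, T7 — every target.
Total install cost: 10.
No cover costs less than 10.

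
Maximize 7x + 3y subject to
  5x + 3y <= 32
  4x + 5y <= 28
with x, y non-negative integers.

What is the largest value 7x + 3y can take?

(x,y)=(6,0): 5·6+3·0=30≤32, 4·6+5·0=24≤28, objective 42.
(x,y)=(5,1): 5·5+3·1=28≤32, 4·5+5·1=25≤28, objective 38.
(x,y)=(5,0): 5·5+3·0=25≤32, 4·5+5·0=20≤28, objective 35.
Maximum is 42 at (x,y)=(6,0).

42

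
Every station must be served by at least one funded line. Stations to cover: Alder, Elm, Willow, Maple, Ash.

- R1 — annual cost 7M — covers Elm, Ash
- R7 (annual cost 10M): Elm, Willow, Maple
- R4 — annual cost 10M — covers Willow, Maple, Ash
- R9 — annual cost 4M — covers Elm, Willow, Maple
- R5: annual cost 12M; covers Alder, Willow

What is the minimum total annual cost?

23

This is a weighted set-cover instance.
Choose R1, R9, and R5: together they cover Alder, Elm, Willow, Maple, Ash — every station.
Total annual cost: 7 + 4 + 12 = 23.
No cover costs less than 23.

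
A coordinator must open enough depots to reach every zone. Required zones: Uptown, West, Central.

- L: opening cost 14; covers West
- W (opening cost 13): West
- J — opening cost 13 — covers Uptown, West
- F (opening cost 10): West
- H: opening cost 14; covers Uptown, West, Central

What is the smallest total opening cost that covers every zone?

14

H alone covers Uptown, West, Central — every zone.
Total opening cost: 14.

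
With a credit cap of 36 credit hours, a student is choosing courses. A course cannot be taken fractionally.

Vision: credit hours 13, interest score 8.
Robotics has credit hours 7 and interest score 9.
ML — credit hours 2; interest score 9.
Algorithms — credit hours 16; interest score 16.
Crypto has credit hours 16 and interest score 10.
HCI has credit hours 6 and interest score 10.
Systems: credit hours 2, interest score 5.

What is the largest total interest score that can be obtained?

Take Robotics, ML, Algorithms, HCI, and Systems: credit hours 7 + 2 + 16 + 6 + 2 = 33 ≤ 36, interest score 9 + 9 + 16 + 10 + 5 = 49.
No other feasible combination does better.

49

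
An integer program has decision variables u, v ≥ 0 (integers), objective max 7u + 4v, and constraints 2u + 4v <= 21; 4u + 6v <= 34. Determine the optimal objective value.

56

The continuous relaxation peaks at (8.5, 0) with value 59.50; rounding to a feasible lattice point costs some objective.
(u,v)=(8,0): 2·8+4·0=16≤21, 4·8+6·0=32≤34, objective 56.
(u,v)=(7,1): 2·7+4·1=18≤21, 4·7+6·1=34≤34, objective 53.
(u,v)=(7,0): 2·7+4·0=14≤21, 4·7+6·0=28≤34, objective 49.
Maximum is 56 at (u,v)=(8,0).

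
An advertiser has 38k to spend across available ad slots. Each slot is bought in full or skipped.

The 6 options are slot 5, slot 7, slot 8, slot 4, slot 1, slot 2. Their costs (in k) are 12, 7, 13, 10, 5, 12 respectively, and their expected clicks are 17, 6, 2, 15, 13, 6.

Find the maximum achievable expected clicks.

51

Treat it as a binary knapsack problem.
slot 5 + slot 4 + slot 1: cost 12 + 10 + 5 = 27 ≤ 38, expected clicks 17 + 15 + 13 = 45.
slot 5 + slot 7 + slot 4 + slot 1: cost 12 + 7 + 10 + 5 = 34 ≤ 38, expected clicks 17 + 6 + 15 + 13 = 51.
Best is slot 5, slot 7, slot 4, and slot 1 with total expected clicks 51.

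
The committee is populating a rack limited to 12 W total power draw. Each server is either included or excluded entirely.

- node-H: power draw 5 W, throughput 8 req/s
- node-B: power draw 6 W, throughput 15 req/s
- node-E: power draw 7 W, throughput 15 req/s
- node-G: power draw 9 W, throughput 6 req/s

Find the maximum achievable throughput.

Allowing fractional choices, the relaxed optimum would be about 27.9, but servers are indivisible.
node-H + node-E: power draw 5 + 7 = 12 ≤ 12, throughput 8 + 15 = 23.
node-H + node-B: power draw 5 + 6 = 11 ≤ 12, throughput 8 + 15 = 23.
The maximum throughput is 23; one optimal choice is node-H and node-B.

23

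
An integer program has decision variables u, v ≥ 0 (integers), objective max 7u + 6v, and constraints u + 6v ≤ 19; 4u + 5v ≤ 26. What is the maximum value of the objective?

The continuous relaxation peaks at (6.5, 0) with value 45.50; rounding to a feasible lattice point costs some objective.
(u,v)=(6,0): 1·6+6·0=6≤19, 4·6+5·0=24≤26, objective 42.
(u,v)=(5,1): 1·5+6·1=11≤19, 4·5+5·1=25≤26, objective 41.
No feasible integer point exceeds 42.

42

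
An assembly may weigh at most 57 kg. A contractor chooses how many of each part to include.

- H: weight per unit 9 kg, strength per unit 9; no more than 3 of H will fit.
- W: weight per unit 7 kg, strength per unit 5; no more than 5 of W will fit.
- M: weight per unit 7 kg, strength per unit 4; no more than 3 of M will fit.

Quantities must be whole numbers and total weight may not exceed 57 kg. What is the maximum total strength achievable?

Take 3×H and 4×W: weight 55 ≤ 57, strength 3·9 + 4·5 = 47.
H has the best ratio (9/9) and is taken to its limit of 3; remaining capacity is filled optimally with the others.

47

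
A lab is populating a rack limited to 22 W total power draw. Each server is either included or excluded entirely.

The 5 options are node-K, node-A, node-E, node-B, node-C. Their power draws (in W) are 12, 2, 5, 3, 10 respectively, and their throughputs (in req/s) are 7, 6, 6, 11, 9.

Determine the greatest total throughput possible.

node-K + node-A + node-E + node-B: power draw 12 + 2 + 5 + 3 = 22 ≤ 22, throughput 7 + 6 + 6 + 11 = 30.
node-A + node-B + node-C: power draw 2 + 3 + 10 = 15 ≤ 22, throughput 6 + 11 + 9 = 26.
node-A + node-E + node-B + node-C: power draw 2 + 5 + 3 + 10 = 20 ≤ 22, throughput 6 + 6 + 11 + 9 = 32.
Best is node-A, node-E, node-B, and node-C with total throughput 32.

32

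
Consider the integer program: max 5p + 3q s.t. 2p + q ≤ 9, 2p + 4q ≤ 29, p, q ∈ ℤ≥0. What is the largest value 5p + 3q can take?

25

(p,q)=(2,5) is feasible, giving 25.
(p,q)=(1,6) is feasible, giving 23.
(p,q)=(2,4) is feasible, giving 22.
The best lattice point is (2,5), giving 25.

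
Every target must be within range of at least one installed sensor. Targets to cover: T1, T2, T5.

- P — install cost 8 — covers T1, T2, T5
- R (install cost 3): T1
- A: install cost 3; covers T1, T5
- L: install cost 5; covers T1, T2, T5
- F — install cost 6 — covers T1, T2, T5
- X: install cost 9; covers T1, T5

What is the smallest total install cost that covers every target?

5

L alone covers T1, T2, T5 — every target.
Total install cost: 5.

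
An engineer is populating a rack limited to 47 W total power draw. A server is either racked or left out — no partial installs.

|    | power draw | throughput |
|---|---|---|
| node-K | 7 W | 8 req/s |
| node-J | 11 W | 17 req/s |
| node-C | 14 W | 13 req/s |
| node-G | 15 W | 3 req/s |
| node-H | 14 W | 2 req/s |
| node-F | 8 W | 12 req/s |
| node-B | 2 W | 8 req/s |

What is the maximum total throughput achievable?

58

Treat it as a binary knapsack problem.
Take node-K, node-J, node-C, node-F, and node-B: power draw 7 + 11 + 14 + 8 + 2 = 42 ≤ 47, throughput 8 + 17 + 13 + 12 + 8 = 58.
No other feasible combination does better.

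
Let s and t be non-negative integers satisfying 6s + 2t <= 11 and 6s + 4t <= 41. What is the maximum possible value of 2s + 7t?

35

Relaxing integrality, the LP optimum is 38.50 at (s,t) = (0, 5.5), which is not an integer point.
(s,t)=(0,5): 6·0+2·5=10≤11, 6·0+4·5=20≤41, objective 35.
(s,t)=(0,4): 6·0+2·4=8≤11, 6·0+4·4=16≤41, objective 28.
Maximum is 35 at (s,t)=(0,5).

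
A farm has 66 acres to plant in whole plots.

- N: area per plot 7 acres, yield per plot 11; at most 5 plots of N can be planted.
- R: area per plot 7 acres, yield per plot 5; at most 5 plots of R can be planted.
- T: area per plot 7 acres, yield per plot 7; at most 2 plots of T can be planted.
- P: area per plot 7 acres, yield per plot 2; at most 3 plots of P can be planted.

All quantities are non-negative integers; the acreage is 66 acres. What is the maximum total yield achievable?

79

5×N, 3×R, and 1×T: area 63 ≤ 66, yield 5·11 + 3·5 + 1·7 = 77.
5×N, 2×R, and 2×T: area 63 ≤ 66, yield 5·11 + 2·5 + 2·7 = 79.
Best is 79.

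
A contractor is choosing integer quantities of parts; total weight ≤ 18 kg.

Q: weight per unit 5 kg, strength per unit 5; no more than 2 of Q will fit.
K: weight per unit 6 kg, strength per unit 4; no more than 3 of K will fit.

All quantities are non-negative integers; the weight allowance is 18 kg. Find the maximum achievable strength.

14

This is a bounded integer knapsack.
Q has the best ratio (5/5); taking only Q gives at most 2×5 = 10 (stopped by the supply cap of 2).
Mixing does better — 2×Q and 1×K: weight 16 ≤ 18, strength 2·5 + 1·4 = 14.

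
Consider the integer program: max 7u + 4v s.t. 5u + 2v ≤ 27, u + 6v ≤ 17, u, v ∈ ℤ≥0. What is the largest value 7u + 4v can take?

39

Relaxing integrality, the LP optimum is 40.29 at (u,v) = (4.57, 2.07), which is not an integer point.
(u,v)=(5,1): 5·5+2·1=27≤27, 1·5+6·1=11≤17, objective 39.
(u,v)=(4,2): 5·4+2·2=24≤27, 1·4+6·2=16≤17, objective 36.
(u,v)=(5,0): 5·5+2·0=25≤27, 1·5+6·0=5≤17, objective 35.
Maximum is 39 at (u,v)=(5,1).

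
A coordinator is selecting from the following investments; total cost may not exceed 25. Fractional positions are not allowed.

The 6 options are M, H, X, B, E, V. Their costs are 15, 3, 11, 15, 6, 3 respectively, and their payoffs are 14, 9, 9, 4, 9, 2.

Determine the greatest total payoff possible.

Allowing fractional choices, the relaxed optimum would be about 32.8, but investments are indivisible.
H + X + E + V: cost 3 + 11 + 6 + 3 = 23 ≤ 25, payoff 9 + 9 + 9 + 2 = 29.
M + H + E: cost 15 + 3 + 6 = 24 ≤ 25, payoff 14 + 9 + 9 = 32.
Best is M, H, and E with total payoff 32.

32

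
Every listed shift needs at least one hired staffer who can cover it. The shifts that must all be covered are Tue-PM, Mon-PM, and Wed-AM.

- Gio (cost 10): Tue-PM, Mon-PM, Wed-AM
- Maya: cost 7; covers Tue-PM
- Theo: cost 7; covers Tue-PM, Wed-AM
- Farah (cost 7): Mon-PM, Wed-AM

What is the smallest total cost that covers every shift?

10

This is a weighted set-cover instance.
Gio alone covers Tue-PM, Mon-PM, Wed-AM — every shift.
Total cost: 10.
No cover costs less than 10.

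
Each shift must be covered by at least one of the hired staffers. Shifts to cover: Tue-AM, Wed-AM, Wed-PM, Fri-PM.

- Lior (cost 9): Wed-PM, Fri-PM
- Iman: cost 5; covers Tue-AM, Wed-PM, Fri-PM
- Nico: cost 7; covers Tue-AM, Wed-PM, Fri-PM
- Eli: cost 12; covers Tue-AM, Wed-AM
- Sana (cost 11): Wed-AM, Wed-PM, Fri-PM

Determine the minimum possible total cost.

This is an integer covering problem.
Choose Iman and Sana: together they cover Tue-AM, Wed-AM, Wed-PM, Fri-PM — every shift.
Total cost: 5 + 11 = 16.
No cover costs less than 16.

16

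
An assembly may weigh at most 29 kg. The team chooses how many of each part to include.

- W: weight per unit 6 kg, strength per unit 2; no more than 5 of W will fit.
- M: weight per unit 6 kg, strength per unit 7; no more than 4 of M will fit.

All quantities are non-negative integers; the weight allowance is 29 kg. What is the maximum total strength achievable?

28

M has the best ratio (7/6); taking only M gives at most 4×7 = 28 (stopped by the weight limit).
Optimal: 4×M: weight 24 ≤ 29, strength 4·7 = 28.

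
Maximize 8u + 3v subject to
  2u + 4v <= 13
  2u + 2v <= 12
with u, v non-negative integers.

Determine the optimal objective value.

48

(u,v)=(6,0): 2·6+4·0=12≤13, 2·6+2·0=12≤12, objective 48.
(u,v)=(5,0): 2·5+4·0=10≤13, 2·5+2·0=10≤12, objective 40.
The best lattice point is (6,0), giving 48.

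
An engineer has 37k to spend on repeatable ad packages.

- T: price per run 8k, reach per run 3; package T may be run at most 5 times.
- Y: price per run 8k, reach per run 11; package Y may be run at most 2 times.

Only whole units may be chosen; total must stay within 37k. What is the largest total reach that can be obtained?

1×T and 2×Y: price 24 ≤ 37, reach 1·3 + 2·11 = 25.
2×T and 2×Y: price 32 ≤ 37, reach 2·3 + 2·11 = 28.
Best is 28.

28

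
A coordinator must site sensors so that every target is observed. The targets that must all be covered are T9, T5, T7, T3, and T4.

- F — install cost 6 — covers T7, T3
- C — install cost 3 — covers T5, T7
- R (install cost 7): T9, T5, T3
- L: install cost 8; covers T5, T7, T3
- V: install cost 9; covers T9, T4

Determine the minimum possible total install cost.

17

The greedy cost-per-new-target heuristic would pick C, R, and V for 19, but a cheaper cover exists.
Choose L and V: together they cover T9, T5, T7, T3, T4 — every target.
Total install cost: 8 + 9 = 17.
No cover costs less than 17.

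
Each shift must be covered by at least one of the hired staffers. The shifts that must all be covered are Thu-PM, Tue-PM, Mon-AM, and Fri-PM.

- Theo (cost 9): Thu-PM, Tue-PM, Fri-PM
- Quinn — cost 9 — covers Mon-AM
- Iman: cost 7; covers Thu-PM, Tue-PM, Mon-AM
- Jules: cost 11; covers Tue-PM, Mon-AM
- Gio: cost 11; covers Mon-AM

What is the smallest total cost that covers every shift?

16

This is a weighted set-cover instance.
Choose Theo and Iman: together they cover Thu-PM, Tue-PM, Mon-AM, Fri-PM — every shift.
Total cost: 9 + 7 = 16.
No cover costs less than 16.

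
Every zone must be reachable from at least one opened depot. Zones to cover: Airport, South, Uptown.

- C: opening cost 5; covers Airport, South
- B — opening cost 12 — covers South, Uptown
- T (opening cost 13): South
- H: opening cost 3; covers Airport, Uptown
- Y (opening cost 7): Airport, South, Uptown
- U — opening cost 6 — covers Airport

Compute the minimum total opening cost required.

This is an integer covering problem.
The greedy cost-per-new-zone heuristic would pick H and C for 8, but a cheaper cover exists.
Y alone covers Airport, South, Uptown — every zone.
Total opening cost: 7.
No cover costs less than 7.

7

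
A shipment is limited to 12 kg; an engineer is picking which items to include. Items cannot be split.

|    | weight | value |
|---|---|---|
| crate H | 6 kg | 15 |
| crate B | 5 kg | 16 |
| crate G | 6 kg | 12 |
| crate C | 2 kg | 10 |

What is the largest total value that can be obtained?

31

crate H + crate G: weight 6 + 6 = 12 ≤ 12, value 15 + 12 = 27.
crate H + crate B: weight 6 + 5 = 11 ≤ 12, value 15 + 16 = 31.
crate B + crate G: weight 5 + 6 = 11 ≤ 12, value 16 + 12 = 28.
Best is crate H and crate B with total value 31.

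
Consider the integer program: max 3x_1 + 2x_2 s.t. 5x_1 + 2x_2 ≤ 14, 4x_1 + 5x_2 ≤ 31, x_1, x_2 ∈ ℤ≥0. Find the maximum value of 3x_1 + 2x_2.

The continuous relaxation peaks at (0.471, 5.82) with value 13.06; rounding to a feasible lattice point costs some objective.
(x_1,x_2)=(0,6): 5·0+2·6=12≤14, 4·0+5·6=30≤31, objective 12.
(x_1,x_2)=(1,4): 5·1+2·4=13≤14, 4·1+5·4=24≤31, objective 11.
(x_1,x_2)=(0,5): 5·0+2·5=10≤14, 4·0+5·5=25≤31, objective 10.
The best lattice point is (0,6), giving 12.

12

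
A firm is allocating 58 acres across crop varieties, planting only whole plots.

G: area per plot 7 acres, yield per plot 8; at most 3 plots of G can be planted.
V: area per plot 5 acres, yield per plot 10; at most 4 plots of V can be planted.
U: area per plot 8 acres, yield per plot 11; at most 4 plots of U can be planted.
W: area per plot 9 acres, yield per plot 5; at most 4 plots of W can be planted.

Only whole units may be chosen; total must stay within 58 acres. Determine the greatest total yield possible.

V has the best ratio (10/5); taking only V gives at most 4×10 = 40 (stopped by the supply cap of 4).
Mixing does better — 2×G, 4×V, and 3×U: area 58 ≤ 58, yield 2·8 + 4·10 + 3·11 = 89.

89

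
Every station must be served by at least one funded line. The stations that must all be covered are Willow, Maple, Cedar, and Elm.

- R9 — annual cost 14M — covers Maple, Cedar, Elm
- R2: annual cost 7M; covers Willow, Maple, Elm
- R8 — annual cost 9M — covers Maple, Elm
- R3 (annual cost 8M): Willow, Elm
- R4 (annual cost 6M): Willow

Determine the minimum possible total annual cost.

20

The greedy cost-per-new-station heuristic would pick R2 and R9 for 21, but a cheaper cover exists.
Choose R9 and R4: together they cover Willow, Maple, Cedar, Elm — every station.
Total annual cost: 14 + 6 = 20.
No cover costs less than 20.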